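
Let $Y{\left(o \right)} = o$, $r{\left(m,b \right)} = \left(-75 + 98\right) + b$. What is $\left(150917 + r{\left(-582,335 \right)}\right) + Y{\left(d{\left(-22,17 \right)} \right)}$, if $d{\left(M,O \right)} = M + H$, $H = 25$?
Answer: $151278$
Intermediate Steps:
$r{\left(m,b \right)} = 23 + b$
$d{\left(M,O \right)} = 25 + M$ ($d{\left(M,O \right)} = M + 25 = 25 + M$)
$\left(150917 + r{\left(-582,335 \right)}\right) + Y{\left(d{\left(-22,17 \right)} \right)} = \left(150917 + \left(23 + 335\right)\right) + \left(25 - 22\right) = \left(150917 + 358\right) + 3 = 151275 + 3 = 151278$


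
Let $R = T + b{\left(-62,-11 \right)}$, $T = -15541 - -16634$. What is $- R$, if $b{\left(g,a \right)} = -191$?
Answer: $-902$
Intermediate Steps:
$T = 1093$ ($T = -15541 + 16634 = 1093$)
$R = 902$ ($R = 1093 - 191 = 902$)
$- R = \left(-1\right) 902 = -902$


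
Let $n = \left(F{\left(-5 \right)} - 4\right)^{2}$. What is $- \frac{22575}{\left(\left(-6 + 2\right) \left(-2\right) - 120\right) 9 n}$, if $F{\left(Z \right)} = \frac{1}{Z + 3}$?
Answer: $\frac{1075}{972} \approx 1.106$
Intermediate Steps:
$F{\left(Z \right)} = \frac{1}{3 + Z}$
$n = \frac{81}{4}$ ($n = \left(\frac{1}{3 - 5} - 4\right)^{2} = \left(\frac{1}{-2} - 4\right)^{2} = \left(- \frac{1}{2} - 4\right)^{2} = \left(- \frac{9}{2}\right)^{2} = \frac{81}{4} \approx 20.25$)
$- \frac{22575}{\left(\left(-6 + 2\right) \left(-2\right) - 120\right) 9 n} = - \frac{22575}{\left(\left(-6 + 2\right) \left(-2\right) - 120\right) 9 \cdot \frac{81}{4}} = - \frac{22575}{\left(\left(-4\right) \left(-2\right) - 120\right) \frac{729}{4}} = - \frac{22575}{\left(8 - 120\right) \frac{729}{4}} = - \frac{22575}{\left(-112\right) \frac{729}{4}} = - \frac{22575}{-20412} = \left(-22575\right) \left(- \frac{1}{20412}\right) = \frac{1075}{972}$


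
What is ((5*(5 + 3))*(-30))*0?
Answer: 0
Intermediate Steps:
((5*(5 + 3))*(-30))*0 = ((5*8)*(-30))*0 = (40*(-30))*0 = -1200*0 = 0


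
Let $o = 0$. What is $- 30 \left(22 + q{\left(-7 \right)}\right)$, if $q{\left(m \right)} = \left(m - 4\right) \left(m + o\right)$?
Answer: $-2970$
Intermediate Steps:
$q{\left(m \right)} = m \left(-4 + m\right)$ ($q{\left(m \right)} = \left(m - 4\right) \left(m + 0\right) = \left(-4 + m\right) m = m \left(-4 + m\right)$)
$- 30 \left(22 + q{\left(-7 \right)}\right) = - 30 \left(22 - 7 \left(-4 - 7\right)\right) = - 30 \left(22 - -77\right) = - 30 \left(22 + 77\right) = \left(-30\right) 99 = -2970$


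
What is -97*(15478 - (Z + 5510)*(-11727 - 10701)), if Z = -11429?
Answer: 12875377838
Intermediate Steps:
-97*(15478 - (Z + 5510)*(-11727 - 10701)) = -97*(15478 - (-11429 + 5510)*(-11727 - 10701)) = -97*(15478 - (-5919)*(-22428)) = -97*(15478 - 1*132751332) = -97*(15478 - 132751332) = -97*(-132735854) = 12875377838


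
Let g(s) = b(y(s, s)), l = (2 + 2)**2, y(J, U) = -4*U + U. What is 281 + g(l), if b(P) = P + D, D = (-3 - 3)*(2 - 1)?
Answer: 227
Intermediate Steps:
y(J, U) = -3*U
l = 16 (l = 4**2 = 16)
D = -6 (D = -6*1 = -6)
b(P) = -6 + P (b(P) = P - 6 = -6 + P)
g(s) = -6 - 3*s
281 + g(l) = 281 + (-6 - 3*16) = 281 + (-6 - 48) = 281 - 54 = 227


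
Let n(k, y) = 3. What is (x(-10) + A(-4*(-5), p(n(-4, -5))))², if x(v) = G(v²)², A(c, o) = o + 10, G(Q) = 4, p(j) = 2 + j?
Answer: 961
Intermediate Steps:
A(c, o) = 10 + o
x(v) = 16 (x(v) = 4² = 16)
(x(-10) + A(-4*(-5), p(n(-4, -5))))² = (16 + (10 + (2 + 3)))² = (16 + (10 + 5))² = (16 + 15)² = 31² = 961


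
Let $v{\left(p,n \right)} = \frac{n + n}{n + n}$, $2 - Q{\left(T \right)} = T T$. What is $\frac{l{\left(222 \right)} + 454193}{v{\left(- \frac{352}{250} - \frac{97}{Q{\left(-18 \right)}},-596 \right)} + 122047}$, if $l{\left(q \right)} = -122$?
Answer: $\frac{454071}{122048} \approx 3.7204$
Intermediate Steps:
$Q{\left(T \right)} = 2 - T^{2}$ ($Q{\left(T \right)} = 2 - T T = 2 - T^{2}$)
$v{\left(p,n \right)} = 1$ ($v{\left(p,n \right)} = \frac{2 n}{2 n} = 2 n \frac{1}{2 n} = 1$)
$\frac{l{\left(222 \right)} + 454193}{v{\left(- \frac{352}{250} - \frac{97}{Q{\left(-18 \right)}},-596 \right)} + 122047} = \frac{-122 + 454193}{1 + 122047} = \frac{454071}{122048}$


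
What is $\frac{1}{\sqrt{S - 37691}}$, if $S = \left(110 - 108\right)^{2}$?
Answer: $- \frac{i \sqrt{223}}{2899} \approx - 0.0051512 i$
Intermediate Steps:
$S = 4$ ($S = 2^{2} = 4$)
$\frac{1}{\sqrt{S - 37691}} = \frac{1}{\sqrt{4 - 37691}} = \frac{1}{\sqrt{-37687}} = \frac{1}{13 i \sqrt{223}} = - \frac{i \sqrt{223}}{2899}$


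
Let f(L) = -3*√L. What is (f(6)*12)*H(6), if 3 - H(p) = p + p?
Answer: 324*√6 ≈ 793.63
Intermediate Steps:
H(p) = 3 - 2*p (H(p) = 3 - (p + p) = 3 - 2*p)
(f(6)*12)*H(6) = (-3*√6*12)*(3 - 2*6) = (-36*√6)*(3 - 12) = -36*√6*(-9) = 324*√6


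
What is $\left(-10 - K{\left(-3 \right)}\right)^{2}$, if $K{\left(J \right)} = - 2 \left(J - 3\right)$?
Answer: $484$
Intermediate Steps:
$K{\left(J \right)} = 6 - 2 J$ ($K{\left(J \right)} = - 2 \left(-3 + J\right) = 6 - 2 J$)
$\left(-10 - K{\left(-3 \right)}\right)^{2} = \left(-10 - \left(6 - -6\right)\right)^{2} = \left(-10 - \left(6 + 6\right)\right)^{2} = \left(-10 - 12\right)^{2} = \left(-22\right)^{2} = 484$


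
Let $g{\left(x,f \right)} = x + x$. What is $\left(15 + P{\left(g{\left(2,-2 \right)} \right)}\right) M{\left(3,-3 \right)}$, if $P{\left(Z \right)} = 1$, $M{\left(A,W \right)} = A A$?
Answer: $144$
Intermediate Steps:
$M{\left(A,W \right)} = A^{2}$
$g{\left(x,f \right)} = 2 x$
$\left(15 + P{\left(g{\left(2,-2 \right)} \right)}\right) M{\left(3,-3 \right)} = \left(15 + 1\right) 3^{2} = 16 \cdot 9 = 144$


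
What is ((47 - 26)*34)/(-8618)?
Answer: -357/4309 ≈ -0.082850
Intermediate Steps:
((47 - 26)*34)/(-8618) = (21*34)*(-1/8618) = 714*(-1/8618) = -357/4309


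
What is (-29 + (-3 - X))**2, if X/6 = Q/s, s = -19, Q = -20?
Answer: 529984/361 ≈ 1468.1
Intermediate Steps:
X = 120/19 (X = 6*(-20/(-19)) = 6*(-20*(-1/19)) = 6*(20/19) = 120/19 ≈ 6.3158)
(-29 + (-3 - X))**2 = (-29 + (-3 - 1*120/19))**2 = (-29 + (-3 - 120/19))**2 = (-29 - 177/19)**2 = (-728/19)**2 = 529984/361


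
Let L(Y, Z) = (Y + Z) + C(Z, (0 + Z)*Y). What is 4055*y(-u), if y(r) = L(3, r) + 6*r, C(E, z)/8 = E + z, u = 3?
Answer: -462270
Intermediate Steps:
C(E, z) = 8*E + 8*z (C(E, z) = 8*(E + z) = 8*E + 8*z)
L(Y, Z) = Y + 9*Z + 8*Y*Z (L(Y, Z) = (Y + Z) + (8*Z + 8*((0 + Z)*Y)) = (Y + Z) + (8*Z + 8*(Z*Y)) = (Y + Z) + (8*Z + 8*(Y*Z)) = (Y + Z) + (8*Z + 8*Y*Z) = Y + 9*Z + 8*Y*Z)
y(r) = 3 + 39*r (y(r) = (3 + 9*r + 8*3*r) + 6*r = (3 + 9*r + 24*r) + 6*r = (3 + 33*r) + 6*r = 3 + 39*r)
4055*y(-u) = 4055*(3 + 39*(-1*3)) = 4055*(3 + 39*(-3)) = 4055*(3 - 117) = 4055*(-114) = -462270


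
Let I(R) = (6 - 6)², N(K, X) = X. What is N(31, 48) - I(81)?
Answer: 48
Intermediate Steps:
I(R) = 0 (I(R) = 0² = 0)
N(31, 48) - I(81) = 48 - 1*0 = 48 + 0 = 48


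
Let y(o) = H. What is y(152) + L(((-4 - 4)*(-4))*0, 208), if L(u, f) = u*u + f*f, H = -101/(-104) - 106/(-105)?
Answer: 472464509/10920 ≈ 43266.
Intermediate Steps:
H = 21629/10920 (H = -101*(-1/104) - 106*(-1/105) = 101/104 + 106/105 = 21629/10920 ≈ 1.9807)
L(u, f) = f² + u² (L(u, f) = u² + f² = f² + u²)
y(o) = 21629/10920
y(152) + L(((-4 - 4)*(-4))*0, 208) = 21629/10920 + (208² + (((-4 - 4)*(-4))*0)²) = 21629/10920 + (43264 + (-8*(-4)*0)²) = 21629/10920 + (43264 + (32*0)²) = 21629/10920 + (43264 + 0²) = 21629/10920 + (43264 + 0) = 21629/10920 + 43264 = 472464509/10920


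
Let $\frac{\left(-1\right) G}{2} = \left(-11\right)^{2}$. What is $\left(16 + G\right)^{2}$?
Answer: $51076$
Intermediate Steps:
$G = -242$ ($G = - 2 \left(-11\right)^{2} = \left(-2\right) 121 = -242$)
$\left(16 + G\right)^{2} = \left(16 - 242\right)^{2} = \left(-226\right)^{2} = 51076$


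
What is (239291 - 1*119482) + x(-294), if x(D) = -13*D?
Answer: 123631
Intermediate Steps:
(239291 - 1*119482) + x(-294) = (239291 - 1*119482) - 13*(-294) = (239291 - 119482) + 3822 = 119809 + 3822 = 123631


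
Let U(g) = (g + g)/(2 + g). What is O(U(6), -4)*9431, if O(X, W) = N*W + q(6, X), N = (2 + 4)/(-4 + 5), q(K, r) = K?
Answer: -169758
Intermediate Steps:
N = 6 (N = 6/1 = 6*1 = 6)
U(g) = 2*g/(2 + g) (U(g) = (2*g)/(2 + g) = 2*g/(2 + g))
O(X, W) = 6 + 6*W (O(X, W) = 6*W + 6 = 6 + 6*W)
O(U(6), -4)*9431 = (6 + 6*(-4))*9431 = (6 - 24)*9431 = -18*9431 = -169758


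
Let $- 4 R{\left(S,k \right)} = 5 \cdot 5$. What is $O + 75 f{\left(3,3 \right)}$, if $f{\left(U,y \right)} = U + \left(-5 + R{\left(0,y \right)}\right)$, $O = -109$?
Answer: $- \frac{2911}{4} \approx -727.75$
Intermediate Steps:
$R{\left(S,k \right)} = - \frac{25}{4}$ ($R{\left(S,k \right)} = - \frac{5 \cdot 5}{4} = \left(- \frac{1}{4}\right) 25 = - \frac{25}{4}$)
$f{\left(U,y \right)} = - \frac{45}{4} + U$ ($f{\left(U,y \right)} = U - \frac{45}{4} = - \frac{45}{4} + U$)
$O + 75 f{\left(3,3 \right)} = -109 + 75 \left(- \frac{45}{4} + 3\right) = -109 + 75 \left(- \frac{33}{4}\right) = -109 - \frac{2475}{4} = - \frac{2911}{4}$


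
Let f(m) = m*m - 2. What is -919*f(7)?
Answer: -43193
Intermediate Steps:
f(m) = -2 + m² (f(m) = m² - 2 = -2 + m²)
-919*f(7) = -919*(-2 + 7²) = -919*(-2 + 49) = -919*47 = -43193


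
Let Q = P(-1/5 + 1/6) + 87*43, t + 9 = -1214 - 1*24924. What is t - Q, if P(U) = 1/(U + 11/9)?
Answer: -3198106/107 ≈ -29889.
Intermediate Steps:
t = -26147 (t = -9 + (-1214 - 1*24924) = -9 + (-1214 - 24924) = -9 - 26138 = -26147)
P(U) = 1/(11/9 + U) (P(U) = 1/(U + 11*(⅑)) = 1/(U + 11/9) = 1/(11/9 + U))
Q = 400377/107 (Q = 9/(11 + 9*(-1/5 + 1/6)) + 87*43 = 9/(11 + 9*(-1*⅕ + 1*(⅙))) + 3741 = 9/(11 + 9*(-⅕ + ⅙)) + 3741 = 9/(11 + 9*(-1/30)) + 3741 = 9/(11 - 3/10) + 3741 = 9/(107/10) + 3741 = 9*(10/107) + 3741 = 90/107 + 3741 = 400377/107 ≈ 3741.8)
t - Q = -26147 - 1*400377/107 = -26147 - 400377/107 = -3198106/107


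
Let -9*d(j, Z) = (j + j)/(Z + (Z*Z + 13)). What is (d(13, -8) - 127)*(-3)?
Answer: 78893/207 ≈ 381.13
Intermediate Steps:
d(j, Z) = -2*j/(9*(13 + Z + Z²)) (d(j, Z) = -(j + j)/(9*(Z + (Z*Z + 13))) = -2*j/(9*(Z + (Z² + 13))) = -2*j/(9*(Z + (13 + Z²))) = -2*j/(9*(13 + Z + Z²)))
(d(13, -8) - 127)*(-3) = (-2*13/(117 + 9*(-8) + 9*(-8)²) - 127)*(-3) = (-2*13/(117 - 72 + 9*64) - 127)*(-3) = (-2*13/(117 - 72 + 576) - 127)*(-3) = (-2*13/621 - 127)*(-3) = (-2*13*1/621 - 127)*(-3) = (-26/621 - 127)*(-3) = -78893/621*(-3) = 78893/207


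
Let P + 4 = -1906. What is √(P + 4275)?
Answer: √2365 ≈ 48.631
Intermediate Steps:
P = -1910 (P = -4 - 1906 = -1910)
√(P + 4275) = √(-1910 + 4275) = √2365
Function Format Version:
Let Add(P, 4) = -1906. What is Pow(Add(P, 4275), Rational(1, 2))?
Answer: Pow(2365, Rational(1, 2)) ≈ 48.631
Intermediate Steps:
P = -1910 (P = Add(-4, -1906) = -1910)
Pow(Add(P, 4275), Rational(1, 2)) = Pow(Add(-1910, 4275), Rational(1, 2)) = Pow(2365, Rational(1, 2))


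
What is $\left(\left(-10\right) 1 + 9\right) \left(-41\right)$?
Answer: $41$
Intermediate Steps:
$\left(\left(-10\right) 1 + 9\right) \left(-41\right) = \left(-10 + 9\right) \left(-41\right) = \left(-1\right) \left(-41\right) = 41$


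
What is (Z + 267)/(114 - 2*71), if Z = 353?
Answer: -155/7 ≈ -22.143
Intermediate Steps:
(Z + 267)/(114 - 2*71) = (353 + 267)/(114 - 2*71) = 620/(114 - 142) = 620/(-28) = 620*(-1/28) = -155/7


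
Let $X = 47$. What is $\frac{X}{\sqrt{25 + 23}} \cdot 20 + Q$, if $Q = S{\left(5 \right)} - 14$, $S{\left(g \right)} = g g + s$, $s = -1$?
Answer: $10 + \frac{235 \sqrt{3}}{3} \approx 145.68$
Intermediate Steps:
$S{\left(g \right)} = -1 + g^{2}$ ($S{\left(g \right)} = g g - 1 = g^{2} - 1 = -1 + g^{2}$)
$Q = 10$ ($Q = \left(-1 + 5^{2}\right) - 14 = \left(-1 + 25\right) - 14 = 24 - 14 = 10$)
$\frac{X}{\sqrt{25 + 23}} \cdot 20 + Q = \frac{47}{\sqrt{25 + 23}} \cdot 20 + 10 = \frac{47}{\sqrt{48}} \cdot 20 + 10 = \frac{47}{4 \sqrt{3}} \cdot 20 + 10 = 47 \frac{\sqrt{3}}{12} \cdot 20 + 10 = \frac{47 \sqrt{3}}{12} \cdot 20 + 10 = \frac{235 \sqrt{3}}{3} + 10 = 10 + \frac{235 \sqrt{3}}{3}$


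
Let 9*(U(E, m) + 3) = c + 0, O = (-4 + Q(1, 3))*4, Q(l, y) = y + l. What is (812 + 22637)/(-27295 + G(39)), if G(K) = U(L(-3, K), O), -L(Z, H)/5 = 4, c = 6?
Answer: -70347/81892 ≈ -0.85902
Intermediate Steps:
L(Z, H) = -20 (L(Z, H) = -5*4 = -20)
Q(l, y) = l + y
O = 0 (O = (-4 + (1 + 3))*4 = (-4 + 4)*4 = 0*4 = 0)
U(E, m) = -7/3 (U(E, m) = -3 + (6 + 0)/9 = -3 + (⅑)*6 = -3 + ⅔ = -7/3)
G(K) = -7/3
(812 + 22637)/(-27295 + G(39)) = (812 + 22637)/(-27295 - 7/3) = 23449/(-81892/3) = 23449*(-3/81892) = -70347/81892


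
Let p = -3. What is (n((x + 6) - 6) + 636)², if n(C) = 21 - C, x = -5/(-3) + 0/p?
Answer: 3865156/9 ≈ 4.2946e+5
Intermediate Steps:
x = 5/3 (x = -5/(-3) + 0/(-3) = -5*(-⅓) + 0*(-⅓) = 5/3 + 0 = 5/3 ≈ 1.6667)
(n((x + 6) - 6) + 636)² = ((21 - ((5/3 + 6) - 6)) + 636)² = ((21 - (23/3 - 6)) + 636)² = ((21 - 1*5/3) + 636)² = ((21 - 5/3) + 636)² = (58/3 + 636)² = (1966/3)² = 3865156/9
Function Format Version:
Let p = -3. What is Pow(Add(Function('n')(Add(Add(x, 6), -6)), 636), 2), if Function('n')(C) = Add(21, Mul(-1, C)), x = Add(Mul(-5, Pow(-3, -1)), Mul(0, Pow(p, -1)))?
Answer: Rational(3865156, 9) ≈ 4.2946e+5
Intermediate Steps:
x = Rational(5, 3) (x = Add(Mul(-5, Pow(-3, -1)), Mul(0, Pow(-3, -1))) = Add(Mul(-5, Rational(-1, 3)), Mul(0, Rational(-1, 3))) = Add(Rational(5, 3), 0) = Rational(5, 3) ≈ 1.6667)
Pow(Add(Function('n')(Add(Add(x, 6), -6)), 636), 2) = Pow(Add(Add(21, Mul(-1, Add(Add(Rational(5, 3), 6), -6))), 636), 2) = Pow(Add(Add(21, Mul(-1, Add(Rational(23, 3), -6))), 636), 2) = Pow(Add(Add(21, Mul(-1, Rational(5, 3))), 636), 2) = Pow(Add(Add(21, Rational(-5, 3)), 636), 2) = Pow(Add(Rational(58, 3), 636), 2) = Pow(Rational(1966, 3), 2) = Rational(3865156, 9)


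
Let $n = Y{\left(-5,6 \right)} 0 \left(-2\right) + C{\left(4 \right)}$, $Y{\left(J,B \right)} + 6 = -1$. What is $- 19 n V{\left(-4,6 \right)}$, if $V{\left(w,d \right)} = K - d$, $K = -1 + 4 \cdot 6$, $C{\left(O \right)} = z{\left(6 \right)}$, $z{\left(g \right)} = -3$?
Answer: $969$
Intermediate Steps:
$Y{\left(J,B \right)} = -7$ ($Y{\left(J,B \right)} = -6 - 1 = -7$)
$C{\left(O \right)} = -3$
$n = -3$ ($n = - 7 \cdot 0 \left(-2\right) - 3 = \left(-7\right) 0 - 3 = 0 - 3 = -3$)
$K = 23$ ($K = -1 + 24 = 23$)
$V{\left(w,d \right)} = 23 - d$
$- 19 n V{\left(-4,6 \right)} = \left(-19\right) \left(-3\right) \left(23 - 6\right) = 57 \left(23 - 6\right) = 57 \cdot 17 = 969$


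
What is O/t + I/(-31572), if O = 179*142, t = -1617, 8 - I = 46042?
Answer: -121343353/8508654 ≈ -14.261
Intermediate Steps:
I = -46034 (I = 8 - 1*46042 = 8 - 46042 = -46034)
O = 25418
O/t + I/(-31572) = 25418/(-1617) - 46034/(-31572) = 25418*(-1/1617) - 46034*(-1/31572) = -25418/1617 + 23017/15786 = -121343353/8508654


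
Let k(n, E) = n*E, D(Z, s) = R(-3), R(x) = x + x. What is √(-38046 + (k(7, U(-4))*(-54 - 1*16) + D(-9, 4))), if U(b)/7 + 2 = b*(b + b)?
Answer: 2*I*√35238 ≈ 375.44*I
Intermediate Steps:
R(x) = 2*x
U(b) = -14 + 14*b² (U(b) = -14 + 7*(b*(b + b)) = -14 + 7*(b*(2*b)) = -14 + 7*(2*b²) = -14 + 14*b²)
D(Z, s) = -6 (D(Z, s) = 2*(-3) = -6)
k(n, E) = E*n
√(-38046 + (k(7, U(-4))*(-54 - 1*16) + D(-9, 4))) = √(-38046 + (((-14 + 14*(-4)²)*7)*(-54 - 1*16) - 6)) = √(-38046 + (((-14 + 14*16)*7)*(-54 - 16) - 6)) = √(-38046 + (((-14 + 224)*7)*(-70) - 6)) = √(-38046 + ((210*7)*(-70) - 6)) = √(-38046 + (1470*(-70) - 6)) = √(-38046 + (-102900 - 6)) = √(-38046 - 102906) = √(-140952) = 2*I*√35238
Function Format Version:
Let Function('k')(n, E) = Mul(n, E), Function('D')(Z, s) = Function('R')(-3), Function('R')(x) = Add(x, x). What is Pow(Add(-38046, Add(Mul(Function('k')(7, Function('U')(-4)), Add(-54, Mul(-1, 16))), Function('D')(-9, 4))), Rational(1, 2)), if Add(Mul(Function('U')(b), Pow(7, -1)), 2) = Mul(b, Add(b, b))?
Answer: Mul(2, I, Pow(35238, Rational(1, 2))) ≈ Mul(375.44, I)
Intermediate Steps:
Function('R')(x) = Mul(2, x)
Function('U')(b) = Add(-14, Mul(14, Pow(b, 2))) (Function('U')(b) = Add(-14, Mul(7, Mul(b, Add(b, b)))) = Add(-14, Mul(7, Mul(b, Mul(2, b)))) = Add(-14, Mul(7, Mul(2, Pow(b, 2)))) = Add(-14, Mul(14, Pow(b, 2))))
Function('D')(Z, s) = -6 (Function('D')(Z, s) = Mul(2, -3) = -6)
Function('k')(n, E) = Mul(E, n)
Pow(Add(-38046, Add(Mul(Function('k')(7, Function('U')(-4)), Add(-54, Mul(-1, 16))), Function('D')(-9, 4))), Rational(1, 2)) = Pow(Add(-38046, Add(Mul(Mul(Add(-14, Mul(14, Pow(-4, 2))), 7), Add(-54, Mul(-1, 16))), -6)), Rational(1, 2)) = Pow(Add(-38046, Add(Mul(Mul(Add(-14, Mul(14, 16)), 7), Add(-54, -16)), -6)), Rational(1, 2)) = Pow(Add(-38046, Add(Mul(Mul(Add(-14, 224), 7), -70), -6)), Rational(1, 2)) = Pow(Add(-38046, Add(Mul(Mul(210, 7), -70), -6)), Rational(1, 2)) = Pow(Add(-38046, Add(Mul(1470, -70), -6)), Rational(1, 2)) = Pow(Add(-38046, Add(-102900, -6)), Rational(1, 2)) = Pow(Add(-38046, -102906), Rational(1, 2)) = Pow(-140952, Rational(1, 2)) = Mul(2, I, Pow(35238, Rational(1, 2)))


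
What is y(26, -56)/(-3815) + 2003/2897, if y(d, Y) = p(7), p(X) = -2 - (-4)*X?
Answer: 7566123/11052055 ≈ 0.68459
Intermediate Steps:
p(X) = -2 + 4*X
y(d, Y) = 26 (y(d, Y) = -2 + 4*7 = -2 + 28 = 26)
y(26, -56)/(-3815) + 2003/2897 = 26/(-3815) + 2003/2897 = 26*(-1/3815) + 2003*(1/2897) = -26/3815 + 2003/2897 = 7566123/11052055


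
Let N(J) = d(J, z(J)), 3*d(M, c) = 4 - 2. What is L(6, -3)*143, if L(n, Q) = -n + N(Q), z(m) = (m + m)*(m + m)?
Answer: -2288/3 ≈ -762.67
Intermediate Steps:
z(m) = 4*m² (z(m) = (2*m)*(2*m) = 4*m²)
d(M, c) = ⅔ (d(M, c) = (4 - 2)/3 = (⅓)*2 = ⅔)
N(J) = ⅔
L(n, Q) = ⅔ - n (L(n, Q) = -n + ⅔ = ⅔ - n)
L(6, -3)*143 = (⅔ - 1*6)*143 = (⅔ - 6)*143 = -16/3*143 = -2288/3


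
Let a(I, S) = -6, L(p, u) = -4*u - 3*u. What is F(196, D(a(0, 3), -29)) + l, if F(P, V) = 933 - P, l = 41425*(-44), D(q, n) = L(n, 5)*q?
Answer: -1821963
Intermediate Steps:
L(p, u) = -7*u
D(q, n) = -35*q (D(q, n) = (-7*5)*q = -35*q)
l = -1822700
F(196, D(a(0, 3), -29)) + l = (933 - 1*196) - 1822700 = (933 - 196) - 1822700 = 737 - 1822700 = -1821963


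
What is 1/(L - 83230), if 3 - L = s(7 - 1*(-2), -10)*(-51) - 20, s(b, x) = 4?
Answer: -1/83003 ≈ -1.2048e-5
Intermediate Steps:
L = 227 (L = 3 - (4*(-51) - 20) = 3 - (-204 - 20) = 3 - 1*(-224) = 3 + 224 = 227)
1/(L - 83230) = 1/(227 - 83230) = 1/(-83003) = -1/83003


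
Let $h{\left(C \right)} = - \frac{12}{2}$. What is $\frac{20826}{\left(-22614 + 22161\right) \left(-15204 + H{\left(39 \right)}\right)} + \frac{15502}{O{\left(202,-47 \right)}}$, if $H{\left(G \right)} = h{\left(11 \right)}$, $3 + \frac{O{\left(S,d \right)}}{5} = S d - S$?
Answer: $- \frac{10047563}{31731895} \approx -0.31664$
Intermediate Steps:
$O{\left(S,d \right)} = -15 - 5 S + 5 S d$ ($O{\left(S,d \right)} = -15 + 5 \left(S d - S\right) = -15 + 5 \left(- S + S d\right) = -15 + \left(- 5 S + 5 S d\right) = -15 - 5 S + 5 S d$)
$h{\left(C \right)} = -6$ ($h{\left(C \right)} = \left(-12\right) \frac{1}{2} = -6$)
$H{\left(G \right)} = -6$
$\frac{20826}{\left(-22614 + 22161\right) \left(-15204 + H{\left(39 \right)}\right)} + \frac{15502}{O{\left(202,-47 \right)}} = \frac{20826}{\left(-22614 + 22161\right) \left(-15204 - 6\right)} + \frac{15502}{-15 - 1010 + 5 \cdot 202 \left(-47\right)} = \frac{20826}{\left(-453\right) \left(-15210\right)} + \frac{15502}{-15 - 1010 - 47470} = \frac{20826}{6890130} + \frac{15502}{-48495} = 20826 \cdot \frac{1}{6890130} + 15502 \left(- \frac{1}{48495}\right) = \frac{89}{29445} - \frac{15502}{48495} = - \frac{10047563}{31731895}$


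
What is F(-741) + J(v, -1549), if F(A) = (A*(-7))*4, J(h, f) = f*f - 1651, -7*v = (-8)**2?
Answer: 2418498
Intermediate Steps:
v = -64/7 (v = -1/7*(-8)**2 = -1/7*64 = -64/7 ≈ -9.1429)
J(h, f) = -1651 + f**2 (J(h, f) = f**2 - 1651 = -1651 + f**2)
F(A) = -28*A (F(A) = -7*A*4 = -28*A)
F(-741) + J(v, -1549) = -28*(-741) + (-1651 + (-1549)**2) = 20748 + (-1651 + 2399401) = 20748 + 2397750 = 2418498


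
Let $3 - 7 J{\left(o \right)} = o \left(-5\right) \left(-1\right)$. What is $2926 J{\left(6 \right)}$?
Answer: $-11286$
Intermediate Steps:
$J{\left(o \right)} = \frac{3}{7} - \frac{5 o}{7}$ ($J{\left(o \right)} = \frac{3}{7} - \frac{o \left(-5\right) \left(-1\right)}{7} = \frac{3}{7} - \frac{- 5 o \left(-1\right)}{7} = \frac{3}{7} - \frac{5 o}{7}$)
$2926 J{\left(6 \right)} = 2926 \left(\frac{3}{7} - \frac{30}{7}\right) = 2926 \left(- \frac{27}{7}\right) = -11286$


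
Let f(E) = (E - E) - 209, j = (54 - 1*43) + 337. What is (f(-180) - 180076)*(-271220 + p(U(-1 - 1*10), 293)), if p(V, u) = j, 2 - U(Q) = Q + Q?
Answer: 48834158520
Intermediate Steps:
U(Q) = 2 - 2*Q (U(Q) = 2 - (Q + Q) = 2 - 2*Q)
j = 348 (j = (54 - 43) + 337 = 11 + 337 = 348)
f(E) = -209 (f(E) = 0 - 209 = -209)
p(V, u) = 348
(f(-180) - 180076)*(-271220 + p(U(-1 - 1*10), 293)) = (-209 - 180076)*(-271220 + 348) = -180285*(-270872) = 48834158520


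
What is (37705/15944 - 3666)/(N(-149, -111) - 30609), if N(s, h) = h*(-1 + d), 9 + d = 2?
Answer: 58412999/473871624 ≈ 0.12327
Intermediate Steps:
d = -7 (d = -9 + 2 = -7)
N(s, h) = -8*h (N(s, h) = h*(-1 - 7) = h*(-8) = -8*h)
(37705/15944 - 3666)/(N(-149, -111) - 30609) = (37705/15944 - 3666)/(-8*(-111) - 30609) = (37705*(1/15944) - 3666)/(888 - 30609) = (37705/15944 - 3666)/(-29721) = -58412999/15944*(-1/29721) = 58412999/473871624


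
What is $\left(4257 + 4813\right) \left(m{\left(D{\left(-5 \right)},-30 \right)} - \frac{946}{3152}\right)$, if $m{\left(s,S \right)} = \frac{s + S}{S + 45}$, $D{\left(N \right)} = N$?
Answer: $- \frac{56465285}{2364} \approx -23885.0$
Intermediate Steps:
$m{\left(s,S \right)} = \frac{S + s}{45 + S}$
$\left(4257 + 4813\right) \left(m{\left(D{\left(-5 \right)},-30 \right)} - \frac{946}{3152}\right) = \left(4257 + 4813\right) \left(\frac{-30 - 5}{45 - 30} - \frac{946}{3152}\right) = 9070 \left(\frac{1}{15} \left(-35\right) - \frac{473}{1576}\right) = 9070 \left(- \frac{7}{3} - \frac{473}{1576}\right) = 9070 \left(- \frac{12451}{4728}\right) = - \frac{56465285}{2364}$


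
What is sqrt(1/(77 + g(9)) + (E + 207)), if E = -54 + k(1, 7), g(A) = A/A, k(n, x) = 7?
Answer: sqrt(973518)/78 ≈ 12.650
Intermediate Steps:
g(A) = 1
E = -47 (E = -54 + 7 = -47)
sqrt(1/(77 + g(9)) + (E + 207)) = sqrt(1/(77 + 1) + (-47 + 207)) = sqrt(1/78 + 160) = sqrt(12481/78) = sqrt(973518)/78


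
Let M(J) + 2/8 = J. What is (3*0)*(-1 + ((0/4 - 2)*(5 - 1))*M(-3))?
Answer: 0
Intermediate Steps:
M(J) = -1/4 + J
(3*0)*(-1 + ((0/4 - 2)*(5 - 1))*M(-3)) = (3*0)*(-1 + ((0/4 - 2)*(5 - 1))*(-1/4 - 3)) = 0*(-1 + ((0*(1/4) - 2)*4)*(-13/4)) = 0*(-1 + ((0 - 2)*4)*(-13/4)) = 0*(-1 - 2*4*(-13/4)) = 0*(-1 - 8*(-13/4)) = 0*(-1 + 26) = 0*25 = 0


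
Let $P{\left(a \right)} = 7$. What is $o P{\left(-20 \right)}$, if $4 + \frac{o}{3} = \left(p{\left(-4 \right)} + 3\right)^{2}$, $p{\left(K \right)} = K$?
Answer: $-63$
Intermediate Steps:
$o = -9$ ($o = -12 + 3 \left(-4 + 3\right)^{2} = -12 + 3 \left(-1\right)^{2} = -12 + 3 \cdot 1 = -12 + 3 = -9$)
$o P{\left(-20 \right)} = \left(-9\right) 7 = -63$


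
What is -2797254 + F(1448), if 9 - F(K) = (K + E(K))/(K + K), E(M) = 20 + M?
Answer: -2025206109/724 ≈ -2.7972e+6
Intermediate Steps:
F(K) = 9 - (20 + 2*K)/(2*K) (F(K) = 9 - (K + (20 + K))/(K + K) = 9 - (20 + 2*K)/(2*K))
-2797254 + F(1448) = -2797254 + (8 - 10/1448) = -2797254 + (8 - 10*1/1448) = -2797254 + (8 - 5/724) = -2797254 + 5787/724 = -2025206109/724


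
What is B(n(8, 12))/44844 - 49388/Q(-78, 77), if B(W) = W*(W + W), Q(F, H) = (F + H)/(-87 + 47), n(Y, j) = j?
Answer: -7382518216/3737 ≈ -1.9755e+6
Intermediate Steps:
Q(F, H) = -F/40 - H/40 (Q(F, H) = (F + H)/(-40) = (F + H)*(-1/40) = -F/40 - H/40)
B(W) = 2*W² (B(W) = W*(2*W) = 2*W²)
B(n(8, 12))/44844 - 49388/Q(-78, 77) = (2*12²)/44844 - 49388/(-1/40*(-78) - 1/40*77) = (2*144)*(1/44844) - 49388/(39/20 - 77/40) = 288*(1/44844) - 49388/1/40 = 24/3737 - 49388*40 = 24/3737 - 1975520 = -7382518216/3737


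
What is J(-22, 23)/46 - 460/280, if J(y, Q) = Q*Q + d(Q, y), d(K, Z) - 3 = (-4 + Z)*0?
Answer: 3195/322 ≈ 9.9224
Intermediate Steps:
d(K, Z) = 3 (d(K, Z) = 3 + (-4 + Z)*0 = 3 + 0 = 3)
J(y, Q) = 3 + Q**2 (J(y, Q) = Q*Q + 3 = Q**2 + 3 = 3 + Q**2)
J(-22, 23)/46 - 460/280 = (3 + 23**2)/46 - 460/280 = (3 + 529)*(1/46) - 460*1/280 = 532*(1/46) - 23/14 = 266/23 - 23/14 = 3195/322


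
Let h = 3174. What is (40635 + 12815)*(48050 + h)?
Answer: 2737922800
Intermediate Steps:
(40635 + 12815)*(48050 + h) = (40635 + 12815)*(48050 + 3174) = 53450*51224 = 2737922800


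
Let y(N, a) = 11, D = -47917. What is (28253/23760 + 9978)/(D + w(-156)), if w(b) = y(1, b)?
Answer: -237105533/1138246560 ≈ -0.20831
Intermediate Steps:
w(b) = 11
(28253/23760 + 9978)/(D + w(-156)) = (28253/23760 + 9978)/(-47917 + 11) = (28253*(1/23760) + 9978)/(-47906) = (28253/23760 + 9978)*(-1/47906) = (237105533/23760)*(-1/47906) = -237105533/1138246560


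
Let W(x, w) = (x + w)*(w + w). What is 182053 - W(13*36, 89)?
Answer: 82907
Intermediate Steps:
W(x, w) = 2*w*(w + x) (W(x, w) = (w + x)*(2*w) = 2*w*(w + x))
182053 - W(13*36, 89) = 182053 - 2*89*(89 + 13*36) = 182053 - 2*89*(89 + 468) = 182053 - 2*89*557 = 182053 - 1*99146 = 182053 - 99146 = 82907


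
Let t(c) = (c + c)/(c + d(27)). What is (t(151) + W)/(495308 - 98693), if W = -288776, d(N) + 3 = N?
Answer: -16845166/23135875 ≈ -0.72810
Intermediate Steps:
d(N) = -3 + N
t(c) = 2*c/(24 + c) (t(c) = (c + c)/(c + (-3 + 27)) = (2*c)/(c + 24) = (2*c)/(24 + c) = 2*c/(24 + c))
(t(151) + W)/(495308 - 98693) = (2*151/(24 + 151) - 288776)/(495308 - 98693) = (2*151/175 - 288776)/396615 = (2*151*(1/175) - 288776)*(1/396615) = (302/175 - 288776)*(1/396615) = -50535498/175*1/396615 = -16845166/23135875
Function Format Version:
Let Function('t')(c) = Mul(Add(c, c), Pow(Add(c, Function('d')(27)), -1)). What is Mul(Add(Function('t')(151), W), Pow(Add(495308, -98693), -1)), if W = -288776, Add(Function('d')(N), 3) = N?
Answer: Rational(-16845166, 23135875) ≈ -0.72810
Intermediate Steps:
Function('d')(N) = Add(-3, N)
Function('t')(c) = Mul(2, c, Pow(Add(24, c), -1)) (Function('t')(c) = Mul(Add(c, c), Pow(Add(c, Add(-3, 27)), -1)) = Mul(Mul(2, c), Pow(Add(c, 24), -1)) = Mul(Mul(2, c), Pow(Add(24, c), -1)) = Mul(2, c, Pow(Add(24, c), -1)))
Mul(Add(Function('t')(151), W), Pow(Add(495308, -98693), -1)) = Mul(Add(Mul(2, 151, Pow(Add(24, 151), -1)), -288776), Pow(Add(495308, -98693), -1)) = Mul(Add(Mul(2, 151, Pow(175, -1)), -288776), Pow(396615, -1)) = Mul(Add(Mul(2, 151, Rational(1, 175)), -288776), Rational(1, 396615)) = Mul(Add(Rational(302, 175), -288776), Rational(1, 396615)) = Mul(Rational(-50535498, 175), Rational(1, 396615)) = Rational(-16845166, 23135875)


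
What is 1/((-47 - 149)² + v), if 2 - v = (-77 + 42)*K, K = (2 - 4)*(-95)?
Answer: 1/45068 ≈ 2.2189e-5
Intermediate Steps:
K = 190 (K = -2*(-95) = 190)
v = 6652 (v = 2 - (-77 + 42)*190 = 2 - (-35)*190 = 2 - 1*(-6650) = 2 + 6650 = 6652)
1/((-47 - 149)² + v) = 1/((-47 - 149)² + 6652) = 1/((-196)² + 6652) = 1/(38416 + 6652) = 1/45068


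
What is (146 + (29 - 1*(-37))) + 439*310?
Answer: 136302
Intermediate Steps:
(146 + (29 - 1*(-37))) + 439*310 = (146 + (29 + 37)) + 136090 = (146 + 66) + 136090 = 212 + 136090 = 136302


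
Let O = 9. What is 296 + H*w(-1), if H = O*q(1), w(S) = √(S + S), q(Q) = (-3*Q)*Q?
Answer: 296 - 27*I*√2 ≈ 296.0 - 38.184*I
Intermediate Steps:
q(Q) = -3*Q²
w(S) = √2*√S (w(S) = √(2*S) = √2*√S)
H = -27 (H = 9*(-3*1²) = 9*(-3*1) = 9*(-3) = -27)
296 + H*w(-1) = 296 - 27*√2*√(-1) = 296 - 27*√2*I = 296 - 27*I*√2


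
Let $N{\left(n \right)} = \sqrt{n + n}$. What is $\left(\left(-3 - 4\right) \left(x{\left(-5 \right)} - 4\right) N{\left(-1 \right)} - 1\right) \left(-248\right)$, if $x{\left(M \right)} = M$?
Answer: $248 - 15624 i \sqrt{2} \approx 248.0 - 22096.0 i$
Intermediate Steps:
$N{\left(n \right)} = \sqrt{2} \sqrt{n}$ ($N{\left(n \right)} = \sqrt{2 n} = \sqrt{2} \sqrt{n}$)
$\left(\left(-3 - 4\right) \left(x{\left(-5 \right)} - 4\right) N{\left(-1 \right)} - 1\right) \left(-248\right) = \left(\left(-3 - 4\right) \left(-5 - 4\right) \sqrt{2} \sqrt{-1} - 1\right) \left(-248\right) = \left(\left(-7\right) \left(-9\right) \sqrt{2} i - 1\right) \left(-248\right) = \left(63 i \sqrt{2} - 1\right) \left(-248\right) = \left(-1 + 63 i \sqrt{2}\right) \left(-248\right) = 248 - 15624 i \sqrt{2}$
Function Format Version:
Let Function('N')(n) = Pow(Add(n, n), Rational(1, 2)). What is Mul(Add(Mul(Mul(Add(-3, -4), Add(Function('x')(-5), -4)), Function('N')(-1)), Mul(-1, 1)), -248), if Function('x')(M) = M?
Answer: Add(248, Mul(-15624, I, Pow(2, Rational(1, 2)))) ≈ Add(248.00, Mul(-22096., I))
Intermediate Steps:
Function('N')(n) = Mul(Pow(2, Rational(1, 2)), Pow(n, Rational(1, 2))) (Function('N')(n) = Pow(Mul(2, n), Rational(1, 2)) = Mul(Pow(2, Rational(1, 2)), Pow(n, Rational(1, 2))))
Mul(Add(Mul(Mul(Add(-3, -4), Add(Function('x')(-5), -4)), Function('N')(-1)), Mul(-1, 1)), -248) = Mul(Add(Mul(Mul(Add(-3, -4), Add(-5, -4)), Mul(Pow(2, Rational(1, 2)), Pow(-1, Rational(1, 2)))), Mul(-1, 1)), -248) = Mul(Add(Mul(Mul(-7, -9), Mul(Pow(2, Rational(1, 2)), I)), -1), -248) = Mul(Add(Mul(63, Mul(I, Pow(2, Rational(1, 2)))), -1), -248) = Mul(Add(Mul(63, I, Pow(2, Rational(1, 2))), -1), -248) = Mul(Add(-1, Mul(63, I, Pow(2, Rational(1, 2)))), -248) = Add(248, Mul(-15624, I, Pow(2, Rational(1, 2))))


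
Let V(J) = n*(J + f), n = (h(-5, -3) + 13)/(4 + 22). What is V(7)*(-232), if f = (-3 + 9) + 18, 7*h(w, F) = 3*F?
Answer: -294872/91 ≈ -3240.4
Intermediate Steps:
h(w, F) = 3*F/7 (h(w, F) = (3*F)/7 = 3*F/7)
f = 24 (f = 6 + 18 = 24)
n = 41/91 (n = ((3/7)*(-3) + 13)/(4 + 22) = (-9/7 + 13)/26 = (82/7)*(1/26) = 41/91 ≈ 0.45055)
V(J) = 984/91 + 41*J/91 (V(J) = 41*(J + 24)/91 = 41*(24 + J)/91 = 984/91 + 41*J/91)
V(7)*(-232) = (984/91 + (41/91)*7)*(-232) = (984/91 + 41/13)*(-232) = (1271/91)*(-232) = -294872/91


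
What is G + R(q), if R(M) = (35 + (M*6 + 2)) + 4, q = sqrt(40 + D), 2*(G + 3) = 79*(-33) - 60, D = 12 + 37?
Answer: -2591/2 + 6*sqrt(89) ≈ -1238.9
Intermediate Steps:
D = 49
G = -2673/2 (G = -3 + (79*(-33) - 60)/2 = -3 + (-2607 - 60)/2 = -3 + (1/2)*(-2667) = -3 - 2667/2 = -2673/2 ≈ -1336.5)
q = sqrt(89) (q = sqrt(40 + 49) = sqrt(89) ≈ 9.4340)
R(M) = 41 + 6*M (R(M) = (35 + (6*M + 2)) + 4 = (35 + (2 + 6*M)) + 4 = (37 + 6*M) + 4 = 41 + 6*M)
G + R(q) = -2673/2 + (41 + 6*sqrt(89)) = -2591/2 + 6*sqrt(89)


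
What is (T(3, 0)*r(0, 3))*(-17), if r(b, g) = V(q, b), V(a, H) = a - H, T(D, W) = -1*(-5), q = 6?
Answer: -510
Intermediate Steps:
T(D, W) = 5
r(b, g) = 6 - b
(T(3, 0)*r(0, 3))*(-17) = (5*(6 - 1*0))*(-17) = (5*(6 + 0))*(-17) = (5*6)*(-17) = 30*(-17) = -510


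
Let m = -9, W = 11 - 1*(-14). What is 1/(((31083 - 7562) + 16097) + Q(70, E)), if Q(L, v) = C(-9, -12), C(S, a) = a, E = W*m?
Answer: 1/39606 ≈ 2.5249e-5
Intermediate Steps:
W = 25 (W = 11 + 14 = 25)
E = -225 (E = 25*(-9) = -225)
Q(L, v) = -12
1/(((31083 - 7562) + 16097) + Q(70, E)) = 1/(((31083 - 7562) + 16097) - 12) = 1/((23521 + 16097) - 12) = 1/(39618 - 12) = 1/39606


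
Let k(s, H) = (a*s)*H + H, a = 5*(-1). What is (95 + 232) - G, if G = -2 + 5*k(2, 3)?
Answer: 464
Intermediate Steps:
a = -5
k(s, H) = H - 5*H*s (k(s, H) = (-5*s)*H + H = -5*H*s + H = H - 5*H*s)
G = -137 (G = -2 + 5*(3*(1 - 5*2)) = -2 + 5*(3*(1 - 10)) = -2 + 5*(3*(-9)) = -2 + 5*(-27) = -2 - 135 = -137)
(95 + 232) - G = (95 + 232) - 1*(-137) = 327 + 137 = 464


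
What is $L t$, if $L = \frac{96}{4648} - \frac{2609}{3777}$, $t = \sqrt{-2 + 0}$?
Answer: $- \frac{1470505 i \sqrt{2}}{2194437} \approx - 0.94767 i$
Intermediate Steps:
$t = i \sqrt{2}$ ($t = \sqrt{-2} = i \sqrt{2} \approx 1.4142 i$)
$L = - \frac{1470505}{2194437}$ ($L = 96 \cdot \frac{1}{4648} - \frac{2609}{3777} = \frac{12}{581} - \frac{2609}{3777} = - \frac{1470505}{2194437} \approx -0.67011$)
$L t = - \frac{1470505 i \sqrt{2}}{2194437}$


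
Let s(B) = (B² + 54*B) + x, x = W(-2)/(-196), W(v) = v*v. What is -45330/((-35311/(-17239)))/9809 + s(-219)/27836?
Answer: -226290763996447/236215103937218 ≈ -0.95799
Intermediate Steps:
W(v) = v²
x = -1/49 (x = (-2)²/(-196) = 4*(-1/196) = -1/49 ≈ -0.020408)
s(B) = -1/49 + B² + 54*B (s(B) = (B² + 54*B) - 1/49 = -1/49 + B² + 54*B)
-45330/((-35311/(-17239)))/9809 + s(-219)/27836 = -45330/((-35311/(-17239)))/9809 + (-1/49 + (-219)² + 54*(-219))/27836 = -45330/((-35311*(-1/17239)))*(1/9809) + (-1/49 + 47961 - 11826)*(1/27836) = -45330/35311/17239*(1/9809) + (1770614/49)*(1/27836) = -45330*17239/35311*(1/9809) + 885307/681982 = -781443870/35311*1/9809 + 885307/681982 = -781443870/346365599 + 885307/681982 = -226290763996447/236215103937218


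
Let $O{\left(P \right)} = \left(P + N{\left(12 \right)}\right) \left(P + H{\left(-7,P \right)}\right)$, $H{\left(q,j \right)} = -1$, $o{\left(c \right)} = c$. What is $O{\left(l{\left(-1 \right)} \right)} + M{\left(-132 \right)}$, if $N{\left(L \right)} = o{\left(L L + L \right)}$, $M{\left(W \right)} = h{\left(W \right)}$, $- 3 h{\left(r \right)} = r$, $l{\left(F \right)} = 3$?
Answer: $362$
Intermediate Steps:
$h{\left(r \right)} = - \frac{r}{3}$
$M{\left(W \right)} = - \frac{W}{3}$
$N{\left(L \right)} = L + L^{2}$ ($N{\left(L \right)} = L L + L = L^{2} + L = L + L^{2}$)
$O{\left(P \right)} = \left(-1 + P\right) \left(156 + P\right)$ ($O{\left(P \right)} = \left(P + 12 \left(1 + 12\right)\right) \left(P - 1\right) = \left(P + 12 \cdot 13\right) \left(-1 + P\right) = \left(P + 156\right) \left(-1 + P\right) = \left(156 + P\right) \left(-1 + P\right) = \left(-1 + P\right) \left(156 + P\right)$)
$O{\left(l{\left(-1 \right)} \right)} + M{\left(-132 \right)} = \left(-156 + 3^{2} + 155 \cdot 3\right) - -44 = \left(-156 + 9 + 465\right) + 44 = 318 + 44 = 362$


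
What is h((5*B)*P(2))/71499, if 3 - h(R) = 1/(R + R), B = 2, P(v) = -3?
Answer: 181/4289940 ≈ 4.2192e-5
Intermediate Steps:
h(R) = 3 - 1/(2*R) (h(R) = 3 - 1/(R + R) = 3 - 1/(2*R))
h((5*B)*P(2))/71499 = (3 - 1/(2*((5*2)*(-3))))/71499 = (3 - 1/(2*(10*(-3))))*(1/71499) = (3 - ½/(-30))*(1/71499) = (3 - ½*(-1/30))*(1/71499) = (3 + 1/60)*(1/71499) = (181/60)*(1/71499) = 181/4289940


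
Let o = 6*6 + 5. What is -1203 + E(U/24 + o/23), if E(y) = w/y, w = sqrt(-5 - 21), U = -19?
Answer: -1203 + 552*I*sqrt(26)/547 ≈ -1203.0 + 5.1456*I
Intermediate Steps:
o = 41 (o = 36 + 5 = 41)
w = I*sqrt(26) (w = sqrt(-26) = I*sqrt(26) ≈ 5.099*I)
E(y) = I*sqrt(26)/y (E(y) = (I*sqrt(26))/y = I*sqrt(26)/y)
-1203 + E(U/24 + o/23) = -1203 + I*sqrt(26)/(-19/24 + 41/23) = -1203 + I*sqrt(26)/(547/552) = -1203 + I*sqrt(26)*(552/547) = -1203 + 552*I*sqrt(26)/547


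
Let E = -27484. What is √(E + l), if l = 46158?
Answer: √18674 ≈ 136.65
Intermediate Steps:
√(E + l) = √(-27484 + 46158) = √18674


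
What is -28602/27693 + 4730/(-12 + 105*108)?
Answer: -10723087/17428128 ≈ -0.61527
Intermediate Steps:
-28602/27693 + 4730/(-12 + 105*108) = -28602*1/27693 + 4730/(-12 + 11340) = -3178/3077 + 4730/11328 = -3178/3077 + 4730*(1/11328) = -3178/3077 + 2365/5664 = -10723087/17428128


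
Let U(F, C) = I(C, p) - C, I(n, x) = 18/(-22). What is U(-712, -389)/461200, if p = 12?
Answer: 427/507320 ≈ 0.00084168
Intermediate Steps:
I(n, x) = -9/11 (I(n, x) = 18*(-1/22) = -9/11)
U(F, C) = -9/11 - C
U(-712, -389)/461200 = (-9/11 - 1*(-389))/461200 = (-9/11 + 389)*(1/461200) = (4270/11)*(1/461200) = 427/507320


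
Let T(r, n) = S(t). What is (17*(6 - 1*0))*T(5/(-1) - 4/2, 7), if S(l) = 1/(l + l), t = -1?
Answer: -51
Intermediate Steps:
S(l) = 1/(2*l)
T(r, n) = -½ (T(r, n) = (½)/(-1) = (½)*(-1) = -½)
(17*(6 - 1*0))*T(5/(-1) - 4/2, 7) = (17*(6 - 1*0))*(-½) = (17*(6 + 0))*(-½) = (17*6)*(-½) = 102*(-½) = -51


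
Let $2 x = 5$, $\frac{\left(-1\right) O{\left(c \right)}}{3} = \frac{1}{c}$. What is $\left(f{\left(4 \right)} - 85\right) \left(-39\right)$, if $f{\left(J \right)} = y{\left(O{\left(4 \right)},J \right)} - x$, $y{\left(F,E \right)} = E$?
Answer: $\frac{6513}{2} \approx 3256.5$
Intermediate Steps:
$O{\left(c \right)} = - \frac{3}{c}$
$x = \frac{5}{2}$ ($x = \frac{1}{2} \cdot 5 = \frac{5}{2} \approx 2.5$)
$f{\left(J \right)} = - \frac{5}{2} + J$ ($f{\left(J \right)} = J - \frac{5}{2} = - \frac{5}{2} + J$)
$\left(f{\left(4 \right)} - 85\right) \left(-39\right) = \left(\left(- \frac{5}{2} + 4\right) - 85\right) \left(-39\right) = \left(\frac{3}{2} - 85\right) \left(-39\right) = \left(- \frac{167}{2}\right) \left(-39\right) = \frac{6513}{2}$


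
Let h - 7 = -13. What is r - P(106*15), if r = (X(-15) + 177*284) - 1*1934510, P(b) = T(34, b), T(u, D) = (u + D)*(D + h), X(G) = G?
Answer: -4456673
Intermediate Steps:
h = -6 (h = 7 - 13 = -6)
T(u, D) = (-6 + D)*(D + u) (T(u, D) = (u + D)*(D - 6) = (D + u)*(-6 + D) = (-6 + D)*(D + u))
P(b) = -204 + b**2 + 28*b (P(b) = b**2 - 6*b - 6*34 + b*34 = b**2 - 6*b - 204 + 34*b = -204 + b**2 + 28*b)
r = -1884257 (r = (-15 + 177*284) - 1*1934510 = (-15 + 50268) - 1934510 = 50253 - 1934510 = -1884257)
r - P(106*15) = -1884257 - (-204 + (106*15)**2 + 28*(106*15)) = -1884257 - (-204 + 1590**2 + 28*1590) = -1884257 - (-204 + 2528100 + 44520) = -1884257 - 1*2572416 = -1884257 - 2572416 = -4456673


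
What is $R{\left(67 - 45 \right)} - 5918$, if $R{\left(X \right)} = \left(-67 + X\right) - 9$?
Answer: $-5972$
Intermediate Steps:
$R{\left(X \right)} = -76 + X$
$R{\left(67 - 45 \right)} - 5918 = \left(-76 + \left(67 - 45\right)\right) - 5918 = \left(-76 + 22\right) - 5918 = -54 - 5918 = -5972$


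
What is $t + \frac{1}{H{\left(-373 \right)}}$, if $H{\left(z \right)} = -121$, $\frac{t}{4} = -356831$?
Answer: $- \frac{172706205}{121} \approx -1.4273 \cdot 10^{6}$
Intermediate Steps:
$t = -1427324$ ($t = 4 \left(-356831\right) = -1427324$)
$t + \frac{1}{H{\left(-373 \right)}} = -1427324 + \frac{1}{-121} = -1427324 - \frac{1}{121} = - \frac{172706205}{121}$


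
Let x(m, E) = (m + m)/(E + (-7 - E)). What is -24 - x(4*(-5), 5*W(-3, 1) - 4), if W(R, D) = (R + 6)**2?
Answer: -208/7 ≈ -29.714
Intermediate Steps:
W(R, D) = (6 + R)**2
x(m, E) = -2*m/7 (x(m, E) = (2*m)/(-7) = (2*m)*(-1/7) = -2*m/7)
-24 - x(4*(-5), 5*W(-3, 1) - 4) = -24 - (-2)*4*(-5)/7 = -24 - (-2)*(-20)/7 = -24 - 1*40/7 = -24 - 40/7 = -208/7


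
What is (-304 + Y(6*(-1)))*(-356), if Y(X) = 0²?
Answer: 108224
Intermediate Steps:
Y(X) = 0
(-304 + Y(6*(-1)))*(-356) = (-304 + 0)*(-356) = -304*(-356) = 108224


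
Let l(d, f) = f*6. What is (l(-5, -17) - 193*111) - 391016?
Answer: -412541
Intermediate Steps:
l(d, f) = 6*f
(l(-5, -17) - 193*111) - 391016 = (6*(-17) - 193*111) - 391016 = (-102 - 21423) - 391016 = -21525 - 391016 = -412541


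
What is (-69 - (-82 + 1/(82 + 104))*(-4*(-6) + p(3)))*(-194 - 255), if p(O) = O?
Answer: -59708469/62 ≈ -9.6304e+5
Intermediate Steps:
(-69 - (-82 + 1/(82 + 104))*(-4*(-6) + p(3)))*(-194 - 255) = (-69 - (-82 + 1/(82 + 104))*(-4*(-6) + 3))*(-194 - 255) = (-69 - (-82 + 1/186)*(24 + 3))*(-449) = (-69 - (-82 + 1/186)*27)*(-449) = (-69 - (-15251)*27/186)*(-449) = (-69 - 1*(-137259/62))*(-449) = (-69 + 137259/62)*(-449) = (132981/62)*(-449) = -59708469/62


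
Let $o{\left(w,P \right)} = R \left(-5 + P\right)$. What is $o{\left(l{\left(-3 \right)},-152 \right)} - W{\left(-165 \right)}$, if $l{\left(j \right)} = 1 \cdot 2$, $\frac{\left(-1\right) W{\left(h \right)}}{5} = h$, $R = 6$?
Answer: $-1767$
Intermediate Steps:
$W{\left(h \right)} = - 5 h$
$l{\left(j \right)} = 2$
$o{\left(w,P \right)} = -30 + 6 P$ ($o{\left(w,P \right)} = 6 \left(-5 + P\right) = -30 + 6 P$)
$o{\left(l{\left(-3 \right)},-152 \right)} - W{\left(-165 \right)} = \left(-30 + 6 \left(-152\right)\right) - \left(-5\right) \left(-165\right) = \left(-30 - 912\right) - 825 = -942 - 825 = -1767$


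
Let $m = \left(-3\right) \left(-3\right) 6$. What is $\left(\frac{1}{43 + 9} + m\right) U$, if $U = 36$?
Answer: $\frac{25281}{13} \approx 1944.7$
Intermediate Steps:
$m = 54$ ($m = 9 \cdot 6 = 54$)
$\left(\frac{1}{43 + 9} + m\right) U = \left(\frac{1}{43 + 9} + 54\right) 36 = \left(\frac{1}{52} + 54\right) 36 = \frac{2809}{52} \cdot 36 = \frac{25281}{13}$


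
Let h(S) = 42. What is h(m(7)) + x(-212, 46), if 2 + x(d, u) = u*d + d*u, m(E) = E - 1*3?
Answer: -19464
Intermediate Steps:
m(E) = -3 + E (m(E) = E - 3 = -3 + E)
x(d, u) = -2 + 2*d*u (x(d, u) = -2 + (u*d + d*u) = -2 + (d*u + d*u) = -2 + 2*d*u)
h(m(7)) + x(-212, 46) = 42 + (-2 + 2*(-212)*46) = 42 + (-2 - 19504) = 42 - 19506 = -19464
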